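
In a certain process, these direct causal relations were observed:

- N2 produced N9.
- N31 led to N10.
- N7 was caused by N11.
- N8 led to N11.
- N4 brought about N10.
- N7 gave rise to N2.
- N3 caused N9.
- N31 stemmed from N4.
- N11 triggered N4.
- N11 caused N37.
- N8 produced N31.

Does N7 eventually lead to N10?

No

N7 leads to N2, N9; N10 is not among them.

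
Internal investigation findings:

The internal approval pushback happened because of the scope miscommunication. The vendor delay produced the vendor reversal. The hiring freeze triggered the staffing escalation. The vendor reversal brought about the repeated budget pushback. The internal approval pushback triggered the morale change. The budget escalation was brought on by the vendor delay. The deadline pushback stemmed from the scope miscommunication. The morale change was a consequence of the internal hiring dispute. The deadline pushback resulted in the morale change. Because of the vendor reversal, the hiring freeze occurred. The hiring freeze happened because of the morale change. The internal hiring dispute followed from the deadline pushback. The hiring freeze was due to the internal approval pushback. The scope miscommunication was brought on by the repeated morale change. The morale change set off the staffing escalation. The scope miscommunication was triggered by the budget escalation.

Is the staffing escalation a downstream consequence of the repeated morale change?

Yes

There is a causal chain: the repeated morale change → the scope miscommunication → the deadline pushback → the morale change → the staffing escalation.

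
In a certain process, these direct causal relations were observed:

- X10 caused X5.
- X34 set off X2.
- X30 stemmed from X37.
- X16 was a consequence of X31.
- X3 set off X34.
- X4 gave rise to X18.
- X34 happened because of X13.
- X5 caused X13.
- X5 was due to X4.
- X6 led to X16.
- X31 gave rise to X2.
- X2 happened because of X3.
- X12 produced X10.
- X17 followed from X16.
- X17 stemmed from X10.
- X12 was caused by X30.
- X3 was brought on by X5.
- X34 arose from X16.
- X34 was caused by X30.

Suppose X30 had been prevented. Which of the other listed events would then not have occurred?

X10, X12

Downstream of X30: X12, X10, X5, X3, X13, X17, X34, X2.
Of those, still caused via another path: X5, X3, X13, X17, X34, X2.
The remainder have no surviving cause.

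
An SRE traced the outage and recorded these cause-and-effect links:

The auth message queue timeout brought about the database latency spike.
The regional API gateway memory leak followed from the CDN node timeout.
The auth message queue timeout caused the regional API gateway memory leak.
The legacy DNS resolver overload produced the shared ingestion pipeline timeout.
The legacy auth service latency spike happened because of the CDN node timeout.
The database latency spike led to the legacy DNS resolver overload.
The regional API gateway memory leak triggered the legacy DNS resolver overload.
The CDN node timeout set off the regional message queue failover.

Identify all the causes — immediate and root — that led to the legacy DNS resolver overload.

the CDN node timeout, the auth message queue timeout, the database latency spike, the regional API gateway memory leak

Immediate causes of the legacy DNS resolver overload: the database latency spike, the regional API gateway memory leak.
Further upstream: the CDN node timeout, the auth message queue timeout.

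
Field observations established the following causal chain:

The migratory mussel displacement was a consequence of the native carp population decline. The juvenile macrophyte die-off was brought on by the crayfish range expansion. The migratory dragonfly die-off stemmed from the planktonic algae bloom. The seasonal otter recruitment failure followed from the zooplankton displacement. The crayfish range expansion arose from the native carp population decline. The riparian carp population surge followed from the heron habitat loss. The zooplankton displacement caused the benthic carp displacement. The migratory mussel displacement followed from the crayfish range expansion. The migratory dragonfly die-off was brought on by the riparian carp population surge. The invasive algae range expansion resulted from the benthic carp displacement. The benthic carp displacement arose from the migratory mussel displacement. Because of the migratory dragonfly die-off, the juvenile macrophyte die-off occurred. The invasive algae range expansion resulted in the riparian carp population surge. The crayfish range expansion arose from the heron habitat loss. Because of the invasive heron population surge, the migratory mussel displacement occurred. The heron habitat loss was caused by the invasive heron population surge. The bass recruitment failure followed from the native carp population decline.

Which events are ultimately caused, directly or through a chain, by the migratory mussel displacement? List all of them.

the benthic carp displacement, the invasive algae range expansion, the juvenile macrophyte die-off, the migratory dragonfly die-off, the riparian carp population surge

Direct effects: the benthic carp displacement.
2 steps out: the invasive algae range expansion.
3 steps out: the riparian carp population surge.
4 steps out: the migratory dragonfly die-off.
5 steps out: the juvenile macrophyte die-off.
Not reachable from it: the zooplankton displacement, the seasonal otter recruitment failure, the invasive heron population surge, the heron habitat loss, the native carp population decline, the crayfish range expansion, the planktonic algae bloom, the bass recruitment failure.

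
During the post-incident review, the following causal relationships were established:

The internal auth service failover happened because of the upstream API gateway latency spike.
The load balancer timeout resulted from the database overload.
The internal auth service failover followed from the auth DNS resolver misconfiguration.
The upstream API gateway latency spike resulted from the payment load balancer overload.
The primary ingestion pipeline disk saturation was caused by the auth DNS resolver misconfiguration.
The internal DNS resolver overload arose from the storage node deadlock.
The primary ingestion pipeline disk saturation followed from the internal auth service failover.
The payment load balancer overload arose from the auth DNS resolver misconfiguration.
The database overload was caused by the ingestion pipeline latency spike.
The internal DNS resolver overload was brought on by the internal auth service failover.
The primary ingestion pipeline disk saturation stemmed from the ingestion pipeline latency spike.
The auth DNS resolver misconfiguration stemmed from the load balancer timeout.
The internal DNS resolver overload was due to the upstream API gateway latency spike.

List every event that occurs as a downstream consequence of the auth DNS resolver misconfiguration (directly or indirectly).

the internal DNS resolver overload, the internal auth service failover, the payment load balancer overload, the primary ingestion pipeline disk saturation, the upstream API gateway latency spike

Direct effects: the payment load balancer overload, the internal auth service failover, the primary ingestion pipeline disk saturation.
2 steps out: the upstream API gateway latency spike, the internal DNS resolver overload.
Not reachable from it: the storage node deadlock, the ingestion pipeline latency spike, the database overload, the load balancer timeout.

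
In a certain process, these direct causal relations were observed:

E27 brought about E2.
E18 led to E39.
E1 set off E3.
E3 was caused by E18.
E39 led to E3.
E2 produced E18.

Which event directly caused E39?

Upstream contributors include E27, E2, but only E18 feeds directly into E39.

E18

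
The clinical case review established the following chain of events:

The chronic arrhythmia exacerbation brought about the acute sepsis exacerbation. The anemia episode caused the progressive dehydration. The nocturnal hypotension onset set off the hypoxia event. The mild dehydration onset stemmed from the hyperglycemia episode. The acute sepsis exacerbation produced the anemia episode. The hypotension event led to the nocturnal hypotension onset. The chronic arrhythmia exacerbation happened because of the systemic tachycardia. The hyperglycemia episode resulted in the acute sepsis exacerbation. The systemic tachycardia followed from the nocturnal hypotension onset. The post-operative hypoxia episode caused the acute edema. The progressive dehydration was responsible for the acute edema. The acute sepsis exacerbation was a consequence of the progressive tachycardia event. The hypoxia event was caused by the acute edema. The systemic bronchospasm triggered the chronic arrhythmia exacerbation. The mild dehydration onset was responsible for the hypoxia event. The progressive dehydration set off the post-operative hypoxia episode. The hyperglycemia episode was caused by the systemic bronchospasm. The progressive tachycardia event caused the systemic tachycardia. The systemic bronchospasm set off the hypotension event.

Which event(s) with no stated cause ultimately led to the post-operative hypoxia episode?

the progressive tachycardia event, the systemic bronchospasm

Tracing upstream from the post-operative hypoxia episode: the post-operative hypoxia episode ← the progressive dehydration ← the anemia episode ← the acute sepsis exacerbation ← the progressive tachycardia event.
A separate upstream branch: the post-operative hypoxia episode ← the progressive dehydration ← the anemia episode ← the acute sepsis exacerbation ← the chronic arrhythmia exacerbation ← the systemic bronchospasm.
Each of those chain origins has no stated cause.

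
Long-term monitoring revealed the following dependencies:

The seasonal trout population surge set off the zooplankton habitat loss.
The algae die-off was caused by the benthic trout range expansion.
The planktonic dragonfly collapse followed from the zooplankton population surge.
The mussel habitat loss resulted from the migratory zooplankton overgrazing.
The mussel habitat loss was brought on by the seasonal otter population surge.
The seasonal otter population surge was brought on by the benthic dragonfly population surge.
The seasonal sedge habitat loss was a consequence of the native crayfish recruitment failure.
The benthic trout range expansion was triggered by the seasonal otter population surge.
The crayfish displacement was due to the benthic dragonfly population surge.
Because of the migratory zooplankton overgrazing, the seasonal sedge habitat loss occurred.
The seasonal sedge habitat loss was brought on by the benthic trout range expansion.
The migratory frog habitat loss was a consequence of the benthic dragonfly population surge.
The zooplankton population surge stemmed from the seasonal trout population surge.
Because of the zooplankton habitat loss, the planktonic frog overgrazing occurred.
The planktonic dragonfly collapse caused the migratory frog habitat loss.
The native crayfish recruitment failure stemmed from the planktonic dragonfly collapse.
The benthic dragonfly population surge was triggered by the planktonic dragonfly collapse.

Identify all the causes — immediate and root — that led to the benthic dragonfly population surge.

Immediate cause of the benthic dragonfly population surge: the planktonic dragonfly collapse.
Further upstream: the seasonal trout population surge, the zooplankton population surge.

the planktonic dragonfly collapse, the seasonal trout population surge, the zooplankton population surge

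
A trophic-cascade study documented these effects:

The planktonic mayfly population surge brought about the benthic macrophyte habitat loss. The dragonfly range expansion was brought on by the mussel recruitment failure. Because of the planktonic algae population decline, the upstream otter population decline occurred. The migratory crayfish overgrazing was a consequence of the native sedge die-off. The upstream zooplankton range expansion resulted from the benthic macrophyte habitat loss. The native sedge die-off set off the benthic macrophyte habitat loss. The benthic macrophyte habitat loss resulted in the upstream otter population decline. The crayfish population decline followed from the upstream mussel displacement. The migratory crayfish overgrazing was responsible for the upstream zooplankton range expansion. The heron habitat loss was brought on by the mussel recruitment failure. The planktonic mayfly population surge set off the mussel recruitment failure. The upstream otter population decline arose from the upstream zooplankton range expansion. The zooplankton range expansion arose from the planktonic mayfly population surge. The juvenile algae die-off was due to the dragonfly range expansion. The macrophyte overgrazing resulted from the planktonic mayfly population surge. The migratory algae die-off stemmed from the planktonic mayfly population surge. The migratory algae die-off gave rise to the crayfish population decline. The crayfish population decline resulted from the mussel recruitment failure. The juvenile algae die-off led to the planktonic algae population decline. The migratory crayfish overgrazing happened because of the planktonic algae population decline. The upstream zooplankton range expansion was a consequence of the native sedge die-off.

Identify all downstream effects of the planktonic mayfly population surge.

Direct effects: the mussel recruitment failure, the migratory algae die-off, the zooplankton range expansion, the benthic macrophyte habitat loss, the macrophyte overgrazing.
2 steps out: the dragonfly range expansion, the heron habitat loss, the crayfish population decline, the upstream zooplankton range expansion, the upstream otter population decline.
3 steps out: the juvenile algae die-off.
4 steps out: the planktonic algae population decline.
5 steps out: the migratory crayfish overgrazing.
Not reachable from it: the upstream mussel displacement, the native sedge die-off.

the benthic macrophyte habitat loss, the crayfish population decline, the dragonfly range expansion, the heron habitat loss, the juvenile algae die-off, the macrophyte overgrazing, the migratory algae die-off, the migratory crayfish overgrazing, the mussel recruitment failure, the planktonic algae population decline, the upstream otter population decline, the upstream zooplankton range expansion, the zooplankton range expansion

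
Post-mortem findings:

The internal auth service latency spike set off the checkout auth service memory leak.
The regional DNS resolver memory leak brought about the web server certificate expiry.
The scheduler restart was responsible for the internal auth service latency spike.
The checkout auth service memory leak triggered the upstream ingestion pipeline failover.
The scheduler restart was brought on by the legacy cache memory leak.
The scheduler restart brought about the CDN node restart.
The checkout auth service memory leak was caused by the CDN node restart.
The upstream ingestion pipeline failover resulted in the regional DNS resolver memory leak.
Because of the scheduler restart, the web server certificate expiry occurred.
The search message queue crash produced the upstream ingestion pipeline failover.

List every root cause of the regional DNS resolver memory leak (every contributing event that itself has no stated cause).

Tracing upstream from the regional DNS resolver memory leak: the regional DNS resolver memory leak ← the upstream ingestion pipeline failover ← the checkout auth service memory leak ← the CDN node restart ← the scheduler restart ← the legacy cache memory leak.
A separate upstream branch: the regional DNS resolver memory leak ← the upstream ingestion pipeline failover ← the search message queue crash.
Each of those chain origins has no stated cause.

the legacy cache memory leak, the search message queue crash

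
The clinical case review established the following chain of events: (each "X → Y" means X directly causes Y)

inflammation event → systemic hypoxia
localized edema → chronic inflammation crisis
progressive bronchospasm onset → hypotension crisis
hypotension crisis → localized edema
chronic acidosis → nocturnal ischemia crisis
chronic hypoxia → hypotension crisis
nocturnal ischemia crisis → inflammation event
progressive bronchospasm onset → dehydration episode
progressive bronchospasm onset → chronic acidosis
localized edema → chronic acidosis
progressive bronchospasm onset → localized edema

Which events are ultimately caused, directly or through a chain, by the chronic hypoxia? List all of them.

the chronic acidosis, the chronic inflammation crisis, the hypotension crisis, the inflammation event, the localized edema, the nocturnal ischemia crisis, the systemic hypoxia

Direct effects: the hypotension crisis.
2 steps out: the localized edema.
3 steps out: the chronic acidosis, the chronic inflammation crisis.
4 steps out: the nocturnal ischemia crisis.
5 steps out: the inflammation event.
6 steps out: the systemic hypoxia.
Not reachable from it: the progressive bronchospasm onset, the dehydration episode.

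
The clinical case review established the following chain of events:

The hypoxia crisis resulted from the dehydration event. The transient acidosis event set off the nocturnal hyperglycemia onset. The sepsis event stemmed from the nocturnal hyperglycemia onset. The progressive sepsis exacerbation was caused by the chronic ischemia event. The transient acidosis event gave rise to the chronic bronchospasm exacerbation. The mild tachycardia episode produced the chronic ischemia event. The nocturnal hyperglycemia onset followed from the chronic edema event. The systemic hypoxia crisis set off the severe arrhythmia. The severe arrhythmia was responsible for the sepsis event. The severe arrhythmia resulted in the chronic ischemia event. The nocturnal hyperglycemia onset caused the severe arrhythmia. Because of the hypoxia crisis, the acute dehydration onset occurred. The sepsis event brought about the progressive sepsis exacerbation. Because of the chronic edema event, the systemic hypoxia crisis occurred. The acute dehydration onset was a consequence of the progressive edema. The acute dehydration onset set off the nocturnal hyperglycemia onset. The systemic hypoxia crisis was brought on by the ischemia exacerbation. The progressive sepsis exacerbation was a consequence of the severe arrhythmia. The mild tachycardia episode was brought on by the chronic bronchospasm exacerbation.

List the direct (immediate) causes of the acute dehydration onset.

the hypoxia crisis, the progressive edema

Upstream contributors include the dehydration event, but only the hypoxia crisis, the progressive edema feed directly into the acute dehydration onset.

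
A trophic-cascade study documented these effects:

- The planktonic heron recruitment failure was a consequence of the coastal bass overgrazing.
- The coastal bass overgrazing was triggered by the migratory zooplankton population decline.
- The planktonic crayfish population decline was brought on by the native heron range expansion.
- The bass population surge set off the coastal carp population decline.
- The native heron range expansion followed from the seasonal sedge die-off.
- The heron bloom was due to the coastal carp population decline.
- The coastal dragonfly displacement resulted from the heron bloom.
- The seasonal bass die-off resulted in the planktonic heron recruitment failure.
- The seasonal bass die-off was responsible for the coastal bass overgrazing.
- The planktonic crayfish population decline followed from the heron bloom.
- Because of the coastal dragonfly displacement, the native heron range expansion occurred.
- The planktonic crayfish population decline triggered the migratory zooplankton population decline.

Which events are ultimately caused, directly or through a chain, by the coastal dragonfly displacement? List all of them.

the coastal bass overgrazing, the migratory zooplankton population decline, the native heron range expansion, the planktonic crayfish population decline, the planktonic heron recruitment failure

Direct effects: the native heron range expansion.
2 steps out: the planktonic crayfish population decline.
3 steps out: the migratory zooplankton population decline.
4 steps out: the coastal bass overgrazing.
5 steps out: the planktonic heron recruitment failure.
Not reachable from it: the bass population surge, the coastal carp population decline, the heron bloom, the seasonal sedge die-off, the seasonal bass die-off.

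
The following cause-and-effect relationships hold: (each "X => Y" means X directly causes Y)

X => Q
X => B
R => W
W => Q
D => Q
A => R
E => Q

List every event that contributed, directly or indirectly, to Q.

Immediate causes of Q: E, X, D, W.
Further upstream: A, R.

A, D, E, R, W, X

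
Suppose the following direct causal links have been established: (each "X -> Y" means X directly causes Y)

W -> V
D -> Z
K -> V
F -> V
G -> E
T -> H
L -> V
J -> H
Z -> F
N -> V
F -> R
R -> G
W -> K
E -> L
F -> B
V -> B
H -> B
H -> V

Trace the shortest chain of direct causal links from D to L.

D → Z
Z → F
F → R
R → G
G → E
E → L
Length: 6 steps.

D → Z → F → R → G → E → L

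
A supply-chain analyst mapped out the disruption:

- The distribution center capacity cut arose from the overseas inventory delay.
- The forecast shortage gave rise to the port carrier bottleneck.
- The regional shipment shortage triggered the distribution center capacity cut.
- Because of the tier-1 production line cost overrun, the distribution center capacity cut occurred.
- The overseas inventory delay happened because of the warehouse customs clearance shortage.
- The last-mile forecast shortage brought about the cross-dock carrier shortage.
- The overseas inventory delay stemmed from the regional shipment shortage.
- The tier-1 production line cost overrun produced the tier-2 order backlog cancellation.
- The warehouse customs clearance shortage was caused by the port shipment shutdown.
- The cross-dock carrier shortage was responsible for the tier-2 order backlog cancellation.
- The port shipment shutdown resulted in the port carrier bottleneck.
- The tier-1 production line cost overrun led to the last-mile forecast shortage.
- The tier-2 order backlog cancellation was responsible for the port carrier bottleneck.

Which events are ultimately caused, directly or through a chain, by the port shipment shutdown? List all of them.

Direct effects: the warehouse customs clearance shortage, the port carrier bottleneck.
2 steps out: the overseas inventory delay.
3 steps out: the distribution center capacity cut.
Not reachable from it: the forecast shortage, the regional shipment shortage, the tier-1 production line cost overrun, the last-mile forecast shortage, the cross-dock carrier shortage, the tier-2 order backlog cancellation.

the distribution center capacity cut, the overseas inventory delay, the port carrier bottleneck, the warehouse customs clearance shortage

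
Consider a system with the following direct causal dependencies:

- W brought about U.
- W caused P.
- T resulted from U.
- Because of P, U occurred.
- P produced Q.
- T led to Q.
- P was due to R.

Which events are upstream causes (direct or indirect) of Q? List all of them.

P, R, T, U, W

Immediate causes of Q: P, T.
Further upstream: W, U, R.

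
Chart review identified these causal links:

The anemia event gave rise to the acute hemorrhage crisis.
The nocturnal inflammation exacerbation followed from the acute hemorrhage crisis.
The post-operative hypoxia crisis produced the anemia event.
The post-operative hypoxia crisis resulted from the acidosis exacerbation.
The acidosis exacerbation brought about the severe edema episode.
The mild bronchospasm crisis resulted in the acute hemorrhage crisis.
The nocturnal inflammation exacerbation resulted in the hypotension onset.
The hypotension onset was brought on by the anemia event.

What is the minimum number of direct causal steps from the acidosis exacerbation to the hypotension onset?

Shortest chain: the acidosis exacerbation → the post-operative hypoxia crisis → the anemia event → the hypotension onset.

3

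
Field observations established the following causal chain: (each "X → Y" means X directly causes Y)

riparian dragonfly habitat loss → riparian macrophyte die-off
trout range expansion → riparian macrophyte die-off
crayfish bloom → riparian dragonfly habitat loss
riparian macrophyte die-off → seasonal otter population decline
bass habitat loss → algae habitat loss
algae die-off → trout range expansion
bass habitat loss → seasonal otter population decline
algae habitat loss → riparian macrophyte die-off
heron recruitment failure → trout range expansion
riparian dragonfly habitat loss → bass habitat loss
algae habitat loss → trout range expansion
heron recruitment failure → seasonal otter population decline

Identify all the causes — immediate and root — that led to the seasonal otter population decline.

Immediate causes of the seasonal otter population decline: the heron recruitment failure, the bass habitat loss, the riparian macrophyte die-off.
Further upstream: the crayfish bloom, the riparian dragonfly habitat loss, the algae habitat loss, the algae die-off, the trout range expansion.

the algae die-off, the algae habitat loss, the bass habitat loss, the crayfish bloom, the heron recruitment failure, the riparian dragonfly habitat loss, the riparian macrophyte die-off, the trout range expansion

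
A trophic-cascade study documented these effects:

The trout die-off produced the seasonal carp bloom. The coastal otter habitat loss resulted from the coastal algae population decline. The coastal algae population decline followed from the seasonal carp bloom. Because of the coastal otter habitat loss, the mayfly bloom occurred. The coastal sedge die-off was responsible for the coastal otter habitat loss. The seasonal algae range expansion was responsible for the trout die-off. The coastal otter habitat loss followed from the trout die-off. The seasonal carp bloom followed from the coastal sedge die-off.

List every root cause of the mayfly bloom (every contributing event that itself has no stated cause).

Tracing upstream from the mayfly bloom: the mayfly bloom ← the coastal otter habitat loss ← the coastal sedge die-off.
A separate upstream branch: the mayfly bloom ← the coastal otter habitat loss ← the trout die-off ← the seasonal algae range expansion.
Each of those chain origins has no stated cause.

the coastal sedge die-off, the seasonal algae range expansion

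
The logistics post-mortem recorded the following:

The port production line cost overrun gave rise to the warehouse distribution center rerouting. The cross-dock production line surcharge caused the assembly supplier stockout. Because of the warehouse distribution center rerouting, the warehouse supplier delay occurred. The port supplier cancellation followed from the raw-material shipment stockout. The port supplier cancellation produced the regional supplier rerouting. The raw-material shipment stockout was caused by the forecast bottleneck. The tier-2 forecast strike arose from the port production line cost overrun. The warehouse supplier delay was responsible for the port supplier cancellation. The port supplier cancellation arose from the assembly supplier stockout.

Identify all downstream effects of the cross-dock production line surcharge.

Direct effects: the assembly supplier stockout.
2 steps out: the port supplier cancellation.
3 steps out: the regional supplier rerouting.
Not reachable from it: the port production line cost overrun, the warehouse distribution center rerouting, the forecast bottleneck, the warehouse supplier delay, the tier-2 forecast strike, the raw-material shipment stockout.

the assembly supplier stockout, the port supplier cancellation, the regional supplier rerouting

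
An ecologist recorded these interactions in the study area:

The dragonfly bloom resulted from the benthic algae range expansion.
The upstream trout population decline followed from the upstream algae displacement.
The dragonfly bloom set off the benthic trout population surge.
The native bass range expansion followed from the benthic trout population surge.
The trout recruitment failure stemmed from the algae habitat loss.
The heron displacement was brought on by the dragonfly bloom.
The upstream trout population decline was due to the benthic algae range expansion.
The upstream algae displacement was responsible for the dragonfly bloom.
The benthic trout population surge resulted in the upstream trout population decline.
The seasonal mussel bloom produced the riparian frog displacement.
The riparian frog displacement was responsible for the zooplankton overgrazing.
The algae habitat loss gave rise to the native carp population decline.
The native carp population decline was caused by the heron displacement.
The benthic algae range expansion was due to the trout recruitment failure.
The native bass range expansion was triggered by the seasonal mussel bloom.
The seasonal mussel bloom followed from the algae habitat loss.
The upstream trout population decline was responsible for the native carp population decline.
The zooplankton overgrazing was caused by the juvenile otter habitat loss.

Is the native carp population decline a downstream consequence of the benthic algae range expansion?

Yes

There is a causal chain: the benthic algae range expansion → the upstream trout population decline → the native carp population decline.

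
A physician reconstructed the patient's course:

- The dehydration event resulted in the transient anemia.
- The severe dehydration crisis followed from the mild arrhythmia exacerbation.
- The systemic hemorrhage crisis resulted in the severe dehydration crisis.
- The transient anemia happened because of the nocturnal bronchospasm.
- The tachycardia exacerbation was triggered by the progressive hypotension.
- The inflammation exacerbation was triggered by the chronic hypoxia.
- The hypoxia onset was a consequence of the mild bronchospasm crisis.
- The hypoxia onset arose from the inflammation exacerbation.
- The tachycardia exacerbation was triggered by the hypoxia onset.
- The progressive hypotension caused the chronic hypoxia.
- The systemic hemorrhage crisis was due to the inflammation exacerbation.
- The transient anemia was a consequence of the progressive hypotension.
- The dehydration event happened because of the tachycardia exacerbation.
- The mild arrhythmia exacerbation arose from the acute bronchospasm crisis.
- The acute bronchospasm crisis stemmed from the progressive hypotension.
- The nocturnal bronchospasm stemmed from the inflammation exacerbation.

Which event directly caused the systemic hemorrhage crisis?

Upstream contributors include the progressive hypotension, the chronic hypoxia, but only the inflammation exacerbation feeds directly into the systemic hemorrhage crisis.

the inflammation exacerbation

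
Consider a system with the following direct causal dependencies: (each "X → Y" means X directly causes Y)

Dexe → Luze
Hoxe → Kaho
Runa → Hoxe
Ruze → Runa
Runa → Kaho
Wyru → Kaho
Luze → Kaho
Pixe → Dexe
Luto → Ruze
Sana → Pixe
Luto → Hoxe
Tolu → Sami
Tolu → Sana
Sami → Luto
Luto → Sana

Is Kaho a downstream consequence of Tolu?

There is a causal chain: Tolu → Sami → Luto → Hoxe → Kaho.

Yes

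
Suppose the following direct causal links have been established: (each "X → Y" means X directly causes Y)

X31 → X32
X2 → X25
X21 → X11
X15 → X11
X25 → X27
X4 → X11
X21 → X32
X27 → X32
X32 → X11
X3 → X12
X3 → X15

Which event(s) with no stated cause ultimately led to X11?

X2, X21, X3, X31, X4

Tracing upstream from X11: X11 ← X15 ← X3.
A separate upstream branch: X11 ← X32 ← X27 ← X25 ← X2.
A separate upstream branch: X11 ← X32 ← X31.
A separate upstream branch: X11 ← X4.
A separate upstream branch: X11 ← X21.
Each of those chain origins has no stated cause.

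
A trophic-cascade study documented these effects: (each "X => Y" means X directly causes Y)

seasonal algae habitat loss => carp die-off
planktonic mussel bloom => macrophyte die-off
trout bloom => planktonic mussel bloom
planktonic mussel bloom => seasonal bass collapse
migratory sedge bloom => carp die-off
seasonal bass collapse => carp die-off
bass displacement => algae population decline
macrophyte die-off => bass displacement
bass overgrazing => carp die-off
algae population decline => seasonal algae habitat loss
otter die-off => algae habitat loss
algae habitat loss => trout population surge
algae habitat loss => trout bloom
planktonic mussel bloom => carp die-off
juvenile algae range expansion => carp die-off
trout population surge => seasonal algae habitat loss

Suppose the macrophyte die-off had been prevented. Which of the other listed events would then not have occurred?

the algae population decline, the bass displacement

Downstream of the macrophyte die-off: the bass displacement, the algae population decline, the seasonal algae habitat loss, the carp die-off.
Of those, still caused via another path: the seasonal algae habitat loss, the carp die-off.
The remainder have no surviving cause.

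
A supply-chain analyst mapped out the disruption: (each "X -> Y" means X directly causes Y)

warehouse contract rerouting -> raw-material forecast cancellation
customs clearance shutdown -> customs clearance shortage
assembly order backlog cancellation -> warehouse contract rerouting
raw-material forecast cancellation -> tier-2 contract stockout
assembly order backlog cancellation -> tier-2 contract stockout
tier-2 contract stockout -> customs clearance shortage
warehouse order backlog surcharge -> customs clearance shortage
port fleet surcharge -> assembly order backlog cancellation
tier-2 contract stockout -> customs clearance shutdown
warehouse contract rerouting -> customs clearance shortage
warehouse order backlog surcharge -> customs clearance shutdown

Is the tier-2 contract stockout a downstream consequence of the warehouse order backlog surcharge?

No

The warehouse order backlog surcharge leads to the customs clearance shutdown, the customs clearance shortage; the tier-2 contract stockout is not among them.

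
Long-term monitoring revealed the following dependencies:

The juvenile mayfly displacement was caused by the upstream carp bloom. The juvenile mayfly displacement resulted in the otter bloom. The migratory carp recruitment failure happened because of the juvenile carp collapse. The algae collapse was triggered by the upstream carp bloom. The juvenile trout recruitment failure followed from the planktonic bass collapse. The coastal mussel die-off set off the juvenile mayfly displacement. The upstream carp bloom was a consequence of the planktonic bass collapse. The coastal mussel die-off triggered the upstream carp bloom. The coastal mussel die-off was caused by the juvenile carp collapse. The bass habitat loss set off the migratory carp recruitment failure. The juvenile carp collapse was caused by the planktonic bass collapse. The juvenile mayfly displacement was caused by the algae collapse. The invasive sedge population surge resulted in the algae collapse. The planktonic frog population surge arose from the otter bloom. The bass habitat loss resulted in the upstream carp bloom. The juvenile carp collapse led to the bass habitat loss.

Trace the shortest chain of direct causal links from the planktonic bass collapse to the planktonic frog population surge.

the planktonic bass collapse → the upstream carp bloom → the juvenile mayfly displacement → the otter bloom → the planktonic frog population surge

the planktonic bass collapse → the upstream carp bloom
the upstream carp bloom → the juvenile mayfly displacement
the juvenile mayfly displacement → the otter bloom
the otter bloom → the planktonic frog population surge
Length: 4 steps.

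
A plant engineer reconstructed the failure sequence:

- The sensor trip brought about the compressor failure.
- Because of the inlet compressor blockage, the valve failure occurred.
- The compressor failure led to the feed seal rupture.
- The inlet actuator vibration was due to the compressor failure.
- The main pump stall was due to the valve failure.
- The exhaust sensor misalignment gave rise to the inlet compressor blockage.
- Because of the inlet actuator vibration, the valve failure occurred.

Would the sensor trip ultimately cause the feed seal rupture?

Yes

There is a causal chain: the sensor trip → the compressor failure → the feed seal rupture.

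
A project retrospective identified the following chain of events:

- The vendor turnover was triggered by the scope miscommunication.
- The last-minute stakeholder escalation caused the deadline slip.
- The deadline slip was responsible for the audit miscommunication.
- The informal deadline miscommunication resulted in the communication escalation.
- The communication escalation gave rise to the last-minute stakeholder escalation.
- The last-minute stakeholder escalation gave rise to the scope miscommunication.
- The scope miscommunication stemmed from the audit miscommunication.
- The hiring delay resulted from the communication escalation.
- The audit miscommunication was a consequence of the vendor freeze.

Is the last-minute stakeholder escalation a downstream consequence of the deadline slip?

No

The deadline slip leads to the audit miscommunication, the scope miscommunication, the vendor turnover; the last-minute stakeholder escalation is not among them.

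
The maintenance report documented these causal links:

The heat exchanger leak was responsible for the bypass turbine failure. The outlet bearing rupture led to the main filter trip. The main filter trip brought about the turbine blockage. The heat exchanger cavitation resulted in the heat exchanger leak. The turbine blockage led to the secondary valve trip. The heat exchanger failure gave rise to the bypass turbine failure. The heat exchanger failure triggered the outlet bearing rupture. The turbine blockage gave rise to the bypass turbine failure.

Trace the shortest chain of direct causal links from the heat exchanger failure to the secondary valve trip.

the heat exchanger failure → the outlet bearing rupture → the main filter trip → the turbine blockage → the secondary valve trip

the heat exchanger failure → the outlet bearing rupture
the outlet bearing rupture → the main filter trip
the main filter trip → the turbine blockage
the turbine blockage → the secondary valve trip
Length: 4 steps.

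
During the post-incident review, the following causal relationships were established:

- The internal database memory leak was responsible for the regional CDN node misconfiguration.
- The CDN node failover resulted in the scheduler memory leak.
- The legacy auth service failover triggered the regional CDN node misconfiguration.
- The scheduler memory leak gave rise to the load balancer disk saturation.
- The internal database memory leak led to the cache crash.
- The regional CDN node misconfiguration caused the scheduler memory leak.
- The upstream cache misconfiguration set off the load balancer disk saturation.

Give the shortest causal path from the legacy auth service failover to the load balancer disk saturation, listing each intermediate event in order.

the legacy auth service failover → the regional CDN node misconfiguration → the scheduler memory leak → the load balancer disk saturation

the legacy auth service failover → the regional CDN node misconfiguration
the regional CDN node misconfiguration → the scheduler memory leak
the scheduler memory leak → the load balancer disk saturation
Length: 3 steps.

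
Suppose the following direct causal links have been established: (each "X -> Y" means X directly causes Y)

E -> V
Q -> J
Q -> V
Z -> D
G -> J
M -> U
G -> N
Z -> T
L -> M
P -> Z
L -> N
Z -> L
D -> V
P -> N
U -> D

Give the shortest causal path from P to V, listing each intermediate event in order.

P → Z
Z → D
D → V
Length: 3 steps.

P → Z → D → V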